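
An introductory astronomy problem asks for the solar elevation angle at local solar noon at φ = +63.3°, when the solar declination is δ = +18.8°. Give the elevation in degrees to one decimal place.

45.5°

At local noon the hour angle is zero, so the zenith angle equals |φ − δ| = |+63.3° − (+18.800°)| = 44.500°.
Elevation = 90° − 44.500° = 45.5°.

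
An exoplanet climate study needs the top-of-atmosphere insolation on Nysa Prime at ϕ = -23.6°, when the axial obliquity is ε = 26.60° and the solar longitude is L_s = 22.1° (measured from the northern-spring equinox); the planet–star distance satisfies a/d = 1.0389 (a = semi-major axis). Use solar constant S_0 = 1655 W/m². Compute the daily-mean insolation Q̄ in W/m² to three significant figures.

Solar declination: sin δ = sin ε · sin L_s = sin 26.60° × sin 22.1° = 0.16846, so δ = +9.698°.
cos h₀ = −tan(-23.6°) tan(+9.698°) = 0.0747, h₀ = 1.4961 rad.
Bracket: h₀ sin ϕ sin δ + cos ϕ cos δ sin h₀ = 1.4961×-0.40035×0.16846 + 0.91636×0.98571×0.99721 = -0.100901 + 0.900745 = 0.799844.
Inverse-square distance factor (a/d)² = 1.0389² = 1.079313.
Q̄ = (S_0/π) × 1.079313 × [bracket] = (1655/π) × 1.079313 × 0.799844 = 454.8 W/m².

Q̄ ≈ 455 W/m²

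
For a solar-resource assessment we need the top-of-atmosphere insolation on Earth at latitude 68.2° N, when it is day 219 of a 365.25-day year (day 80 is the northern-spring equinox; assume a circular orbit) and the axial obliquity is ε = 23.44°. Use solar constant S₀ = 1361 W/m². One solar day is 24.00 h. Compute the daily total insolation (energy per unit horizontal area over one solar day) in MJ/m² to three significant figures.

Solar longitude: λ_s = 360° × (219 − 80)/365.25 = 137.002°.
sin δ = sin 23.44° × sin 137.002° = 0.27128, so δ = +15.740°.
cos H₀ = −tan(+68.2°) tan(+15.740°) = -0.7047, H₀ = 2.3528 rad.
Bracket: H₀ sin φ sin δ + cos φ cos δ sin H₀ = 2.3528×0.92849×0.27128 + 0.37137×0.96250×0.70953 = 0.592625 + 0.253617 = 0.846242.
Q̄ = (S₀/π) × [bracket] = (1361/π) × 0.846242 = 366.61 W/m².
Daily total = Q̄ × 24.00 h × 3600 s/h = 366.61 × 24.00 × 3600 / 10⁶ = 31.68 MJ/m².

31.7 MJ/m²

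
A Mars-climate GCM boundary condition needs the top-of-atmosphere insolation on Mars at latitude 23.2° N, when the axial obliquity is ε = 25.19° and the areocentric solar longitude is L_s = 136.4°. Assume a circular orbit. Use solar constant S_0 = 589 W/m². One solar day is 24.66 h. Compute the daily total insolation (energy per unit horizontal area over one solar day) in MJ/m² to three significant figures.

sin δ = sin 25.19° × sin 136.4° = 0.29352, so δ = +17.069°.
cos h₀ = −tan(+23.2°) tan(+17.069°) = -0.1316, h₀ = 1.7028 rad.
Bracket: h₀ sin ϕ sin δ + cos ϕ cos δ sin h₀ = 1.7028×0.39394×0.29352 + 0.91914×0.95595×0.99130 = 0.196894 + 0.871008 = 1.067902.
Q̄ = (S_0/π) × [bracket] = (589/π) × 1.067902 = 200.22 W/m².
Daily total = Q̄ × 24.66 h × 3600 s/h = 200.22 × 24.66 × 3600 / 10⁶ = 17.77 MJ/m².

17.8 MJ/m²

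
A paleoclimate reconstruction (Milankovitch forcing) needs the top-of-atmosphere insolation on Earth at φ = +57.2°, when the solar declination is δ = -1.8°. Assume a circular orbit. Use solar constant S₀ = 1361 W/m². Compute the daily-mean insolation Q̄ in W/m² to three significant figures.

cos H₀ = −tan(+57.2°) tan(-1.800°) = 0.0488, H₀ = 1.5220 rad.
Bracket: H₀ sin φ sin δ + cos φ cos δ sin H₀ = 1.5220×0.84057×-0.03141 + 0.54171×0.99951×0.99881 = -0.040184 + 0.540800 = 0.500616.
Q̄ = (S₀/π) × [bracket] = (1361/π) × 0.500616 = 216.9 W/m².

Q̄ ≈ 217 W/m²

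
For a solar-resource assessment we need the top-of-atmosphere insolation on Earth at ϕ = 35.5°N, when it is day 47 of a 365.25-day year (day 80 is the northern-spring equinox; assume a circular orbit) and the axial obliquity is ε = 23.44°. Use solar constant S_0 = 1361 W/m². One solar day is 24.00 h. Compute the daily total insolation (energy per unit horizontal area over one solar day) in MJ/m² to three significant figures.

22.8 MJ/m²

Solar longitude: L_s = 360° × (47 − 80)/365.25 = -32.526°, i.e. -32.526° + 360° = 327.474°.
sin δ = sin 23.44° × sin 327.474° = -0.21388, so δ = -12.350°.
cos h₀ = −tan(+35.5°) tan(-12.350°) = 0.1562, h₀ = 1.4140 rad.
Bracket: h₀ sin ϕ sin δ + cos ϕ cos δ sin h₀ = 1.4140×0.58070×-0.21388 + 0.81412×0.97686×0.98773 = -0.175619 + 0.785523 = 0.609904.
Q̄ = (S_0/π) × [bracket] = (1361/π) × 0.609904 = 264.22 W/m².
Daily total = Q̄ × 24.00 h × 3600 s/h = 264.22 × 24.00 × 3600 / 10⁶ = 22.83 MJ/m².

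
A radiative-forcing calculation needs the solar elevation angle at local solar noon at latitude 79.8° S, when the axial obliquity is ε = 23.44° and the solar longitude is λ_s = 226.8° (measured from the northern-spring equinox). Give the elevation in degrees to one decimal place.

27.1°

Solar declination: sin δ = sin ε · sin λ_s = sin 23.44° × sin 226.8° = -0.28998, so δ = -16.856°.
At local noon the hour angle is zero, so the zenith angle equals |φ − δ| = |-79.8° − (-16.856°)| = 62.944°.
Elevation = 90° − 62.944° = 27.1°.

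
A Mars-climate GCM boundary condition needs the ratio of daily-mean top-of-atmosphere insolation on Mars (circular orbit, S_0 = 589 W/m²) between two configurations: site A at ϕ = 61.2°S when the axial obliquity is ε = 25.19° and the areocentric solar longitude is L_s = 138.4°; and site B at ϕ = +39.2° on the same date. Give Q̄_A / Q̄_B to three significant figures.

— Configuration A (ϕ=-61.2°):
sin δ = sin 25.19° × sin 138.4° = 0.28258, so δ = +16.414°.
cos h₀ = −tan(-61.2°) tan(+16.414°) = 0.5359, h₀ = 1.0053 rad.
Bracket: h₀ sin ϕ sin δ + cos ϕ cos δ sin h₀ = 1.0053×-0.87631×0.28258 + 0.48175×0.95924×0.84431 = -0.248940 + 0.390167 = 0.141227.
Q̄ = (S_0/π) × [bracket] = (589/π) × 0.141227 = 26.478 W/m².
— Configuration B (ϕ=+39.2°):
cos h₀ = −tan(+39.2°) tan(+16.414°) = -0.2403, h₀ = 1.8134 rad.
Bracket: h₀ sin ϕ sin δ + cos ϕ cos δ sin h₀ = 1.8134×0.63203×0.28258 + 0.77494×0.95924×0.97071 = 0.323871 + 0.721581 = 1.045452.
Q̄ = (S_0/π) × [bracket] = (589/π) × 1.045452 = 196.01 W/m².
Ratio Q̄_A / Q̄_B = 26.478 / 196.01 = 0.1351.

Q̄_A / Q̄_B ≈ 0.135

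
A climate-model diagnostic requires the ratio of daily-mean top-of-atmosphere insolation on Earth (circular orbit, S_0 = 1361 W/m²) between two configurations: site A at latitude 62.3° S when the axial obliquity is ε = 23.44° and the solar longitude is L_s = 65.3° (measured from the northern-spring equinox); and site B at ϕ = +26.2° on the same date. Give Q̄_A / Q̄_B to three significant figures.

Q̄_A / Q̄_B ≈ 0.0503

— Configuration A (ϕ=-62.3°):
Solar declination: sin δ = sin ε · sin L_s = sin 23.44° × sin 65.3° = 0.36139, so δ = +21.186°.
cos h₀ = −tan(-62.3°) tan(+21.186°) = 0.7383, h₀ = 0.7403 rad.
Bracket: h₀ sin ϕ sin δ + cos ϕ cos δ sin h₀ = 0.7403×-0.88539×0.36139 + 0.46484×0.93241×0.67453 = -0.236875 + 0.292356 = 0.055481.
Q̄ = (S_0/π) × [bracket] = (1361/π) × 0.055481 = 24.035 W/m².
— Configuration B (ϕ=+26.2°):
cos h₀ = −tan(+26.2°) tan(+21.186°) = -0.1907, h₀ = 1.7627 rad.
Bracket: h₀ sin ϕ sin δ + cos ϕ cos δ sin h₀ = 1.7627×0.44151×0.36139 + 0.89726×0.93241×0.98164 = 0.281252 + 0.821254 = 1.102506.
Q̄ = (S_0/π) × [bracket] = (1361/π) × 1.102506 = 477.63 W/m².
Ratio Q̄_A / Q̄_B = 24.035 / 477.63 = 0.05032.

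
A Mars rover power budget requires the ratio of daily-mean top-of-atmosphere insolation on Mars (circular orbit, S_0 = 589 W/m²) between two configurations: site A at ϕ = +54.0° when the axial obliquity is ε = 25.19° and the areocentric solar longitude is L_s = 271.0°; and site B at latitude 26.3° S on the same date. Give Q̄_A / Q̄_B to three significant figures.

Q̄_A / Q̄_B ≈ 0.0948

— Configuration A (ϕ=+54.0°):
sin δ = sin 25.19° × sin 271.0° = -0.42556, so δ = -25.186°.
cos h₀ = −tan(+54.0°) tan(-25.186°) = 0.6473, h₀ = 0.8668 rad.
Bracket: h₀ sin ϕ sin δ + cos ϕ cos δ sin h₀ = 0.8668×0.80902×-0.42556 + 0.58779×0.90493×0.76227 = -0.298428 + 0.405458 = 0.107030.
Q̄ = (S_0/π) × [bracket] = (589/π) × 0.107030 = 20.066 W/m².
— Configuration B (ϕ=-26.3°):
cos h₀ = −tan(-26.3°) tan(-25.186°) = -0.2324, h₀ = 1.8054 rad.
Bracket: h₀ sin ϕ sin δ + cos ϕ cos δ sin h₀ = 1.8054×-0.44307×-0.42556 + 0.89649×0.90493×0.97262 = 0.340413 + 0.789048 = 1.129461.
Q̄ = (S_0/π) × [bracket] = (589/π) × 1.129461 = 211.76 W/m².
Ratio Q̄_A / Q̄_B = 20.066 / 211.76 = 0.09476.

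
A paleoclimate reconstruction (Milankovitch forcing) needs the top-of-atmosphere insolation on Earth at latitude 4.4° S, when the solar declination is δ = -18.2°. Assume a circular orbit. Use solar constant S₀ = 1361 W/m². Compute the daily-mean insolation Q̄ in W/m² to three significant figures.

cos H₀ = −tan(-4.4°) tan(-18.200°) = -0.0253, H₀ = 1.5961 rad.
Bracket: H₀ sin φ sin δ + cos φ cos δ sin H₀ = 1.5961×-0.07672×-0.31233 + 0.99705×0.94997×0.99968 = 0.038246 + 0.946864 = 0.985110.
Q̄ = (S₀/π) × [bracket] = (1361/π) × 0.985110 = 426.8 W/m².

Q̄ ≈ 427 W/m²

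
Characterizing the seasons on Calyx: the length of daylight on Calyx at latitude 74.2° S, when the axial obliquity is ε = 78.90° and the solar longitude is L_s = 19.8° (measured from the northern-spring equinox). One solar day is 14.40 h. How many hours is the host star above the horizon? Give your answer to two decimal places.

Solar declination: sin δ = sin ε · sin L_s = sin 78.90° × sin 19.8° = 0.33240, so δ = +19.415°.
cos h₀ = −tan ϕ · tan δ = 1.2455 ≥ 1, so the host star never rises (polar night) and h₀ = 0.
Daylight = 2h₀/(2π) × 14.40 h = (0.0000/π) × 14.40 = 0.00 h.

0.00 h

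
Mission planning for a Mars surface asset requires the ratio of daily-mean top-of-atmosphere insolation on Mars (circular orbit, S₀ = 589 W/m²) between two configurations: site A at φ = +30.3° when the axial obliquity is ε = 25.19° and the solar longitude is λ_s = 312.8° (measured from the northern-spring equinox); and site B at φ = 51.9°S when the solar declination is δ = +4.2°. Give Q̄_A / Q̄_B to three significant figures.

— Configuration A (φ=+30.3°):
Solar declination: sin δ = sin ε · sin λ_s = sin 25.19° × sin 312.8° = -0.31229, so δ = -18.197°.
cos H₀ = −tan(+30.3°) tan(-18.197°) = 0.1921, H₀ = 1.3775 rad.
Bracket: H₀ sin φ sin δ + cos φ cos δ sin H₀ = 1.3775×0.50453×-0.31229 + 0.86340×0.94999×0.98138 = -0.217038 + 0.804949 = 0.587911.
Q̄ = (S₀/π) × [bracket] = (589/π) × 0.587911 = 110.22 W/m².
— Configuration B (φ=-51.9°):
cos H₀ = −tan(-51.9°) tan(+4.200°) = 0.0937, H₀ = 1.4770 rad.
Bracket: H₀ sin φ sin δ + cos φ cos δ sin H₀ = 1.4770×-0.78694×0.07324 + 0.61704×0.99731×0.99560 = -0.085128 + 0.612672 = 0.527544.
Q̄ = (S₀/π) × [bracket] = (589/π) × 0.527544 = 98.906 W/m².
Ratio Q̄_A / Q̄_B = 110.22 / 98.906 = 1.114.

Q̄_A / Q̄_B ≈ 1.11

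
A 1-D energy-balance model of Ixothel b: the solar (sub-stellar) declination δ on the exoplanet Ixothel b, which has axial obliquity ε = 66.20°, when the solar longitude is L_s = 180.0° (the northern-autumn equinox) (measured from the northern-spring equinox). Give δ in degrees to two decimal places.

δ = +0.00°

sin δ = sin ε · sin L_s = sin 66.20° × sin 180.0° = 0.000000.
δ = arcsin(0.000000) = +0.00°.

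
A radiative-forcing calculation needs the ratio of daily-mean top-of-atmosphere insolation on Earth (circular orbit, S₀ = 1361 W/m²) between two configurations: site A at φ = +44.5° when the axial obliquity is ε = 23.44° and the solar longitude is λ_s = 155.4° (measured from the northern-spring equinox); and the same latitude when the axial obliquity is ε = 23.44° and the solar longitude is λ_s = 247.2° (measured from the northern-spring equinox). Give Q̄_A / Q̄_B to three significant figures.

Q̄_A / Q̄_B ≈ 2.89

— Configuration A (φ=+44.5°):
Solar declination: sin δ = sin ε · sin λ_s = sin 23.44° × sin 155.4° = 0.16559, so δ = +9.532°.
cos H₀ = −tan(+44.5°) tan(+9.532°) = -0.1650, H₀ = 1.7366 rad.
Bracket: H₀ sin φ sin δ + cos φ cos δ sin H₀ = 1.7366×0.70091×0.16559 + 0.71325×0.98619×0.98629 = 0.201556 + 0.693756 = 0.895312.
Q̄ = (S₀/π) × [bracket] = (1361/π) × 0.895312 = 387.87 W/m².
— Configuration B (φ=+44.5°):
Solar declination: sin δ = sin ε · sin λ_s = sin 23.44° × sin 247.2° = -0.36671, so δ = -21.513°.
cos H₀ = −tan(+44.5°) tan(-21.513°) = 0.3873, H₀ = 1.1730 rad.
Bracket: H₀ sin φ sin δ + cos φ cos δ sin H₀ = 1.1730×0.70091×-0.36671 + 0.71325×0.93034×0.92193 = -0.301497 + 0.611760 = 0.310263.
Q̄ = (S₀/π) × [bracket] = (1361/π) × 0.310263 = 134.41 W/m².
Ratio Q̄_A / Q̄_B = 387.87 / 134.41 = 2.886.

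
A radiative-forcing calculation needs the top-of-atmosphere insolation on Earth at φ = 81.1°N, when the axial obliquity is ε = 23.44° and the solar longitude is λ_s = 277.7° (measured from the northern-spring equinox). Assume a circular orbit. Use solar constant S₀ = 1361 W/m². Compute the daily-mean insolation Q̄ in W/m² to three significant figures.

Q̄ ≈ 0.00 W/m²

Solar declination: sin δ = sin ε · sin λ_s = sin 23.44° × sin 277.7° = -0.39420, so δ = -23.216°.
cos H₀ = −tan(+81.1°) tan(-23.216°) = 2.7391 ≥ 1 ⇒ polar night, H₀ = 0 and Q̄ = 0.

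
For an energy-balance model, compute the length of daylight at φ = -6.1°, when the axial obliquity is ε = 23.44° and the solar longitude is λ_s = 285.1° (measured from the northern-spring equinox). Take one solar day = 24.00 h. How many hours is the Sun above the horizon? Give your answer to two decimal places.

12.34 h

Solar declination: sin δ = sin ε · sin λ_s = sin 23.44° × sin 285.1° = -0.38405, so δ = -22.585°.
cos H₀ = −tan φ · tan δ = −tan(-6.1°) × tan(-22.585°) = -0.0445, so H₀ = 1.6153 rad = 92.55°.
Daylight = 2H₀/(2π) × 24.00 h = (1.6153/π) × 24.00 = 12.34 h.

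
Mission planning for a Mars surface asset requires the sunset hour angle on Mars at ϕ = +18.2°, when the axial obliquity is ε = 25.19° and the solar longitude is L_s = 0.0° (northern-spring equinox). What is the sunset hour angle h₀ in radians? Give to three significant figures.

h₀ = 1.57 rad

Solar declination: sin δ = sin ε · sin L_s = sin 25.19° × sin 0.0° = 0.00000, so δ = +0.000°.
cos h₀ = −tan ϕ · tan δ = −tan(+18.2°) × tan(+0.000°) = -0.0000, so h₀ = 1.5708 rad = 90.00°.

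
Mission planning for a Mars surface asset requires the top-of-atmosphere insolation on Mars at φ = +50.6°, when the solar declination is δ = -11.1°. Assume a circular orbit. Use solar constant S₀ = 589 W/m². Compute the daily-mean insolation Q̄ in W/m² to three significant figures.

Q̄ ≈ 76.3 W/m²

cos H₀ = −tan(+50.6°) tan(-11.100°) = 0.2388, H₀ = 1.3296 rad.
Bracket: H₀ sin φ sin δ + cos φ cos δ sin H₀ = 1.3296×0.77273×-0.19252 + 0.63473×0.98129×0.97106 = -0.197799 + 0.604829 = 0.407030.
Q̄ = (S₀/π) × [bracket] = (589/π) × 0.407030 = 76.31 W/m².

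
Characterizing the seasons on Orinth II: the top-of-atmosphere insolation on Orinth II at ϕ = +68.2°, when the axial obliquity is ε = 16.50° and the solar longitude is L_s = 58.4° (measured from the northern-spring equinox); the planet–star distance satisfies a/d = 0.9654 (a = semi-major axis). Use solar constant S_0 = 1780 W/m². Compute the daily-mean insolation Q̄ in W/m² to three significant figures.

Solar declination: sin δ = sin ε · sin L_s = sin 16.50° × sin 58.4° = 0.24190, so δ = +13.999°.
cos h₀ = −tan(+68.2°) tan(+13.999°) = -0.6233, h₀ = 2.2438 rad.
Bracket: h₀ sin ϕ sin δ + cos ϕ cos δ sin h₀ = 2.2438×0.92849×0.24190 + 0.37137×0.97030×0.78197 = 0.503961 + 0.281775 = 0.785736.
Inverse-square distance factor (a/d)² = 0.9654² = 0.931997.
Q̄ = (S_0/π) × 0.931997 × [bracket] = (1780/π) × 0.931997 × 0.785736 = 414.9 W/m².

Q̄ ≈ 415 W/m²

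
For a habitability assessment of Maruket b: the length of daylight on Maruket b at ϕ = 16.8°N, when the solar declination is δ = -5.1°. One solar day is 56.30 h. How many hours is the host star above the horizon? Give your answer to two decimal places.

cos h₀ = −tan ϕ · tan δ = −tan(+16.8°) × tan(-5.100°) = 0.0269, so h₀ = 1.5438 rad = 88.46°.
Daylight = 2h₀/(2π) × 56.30 h = (1.5438/π) × 56.30 = 27.67 h.

27.67 h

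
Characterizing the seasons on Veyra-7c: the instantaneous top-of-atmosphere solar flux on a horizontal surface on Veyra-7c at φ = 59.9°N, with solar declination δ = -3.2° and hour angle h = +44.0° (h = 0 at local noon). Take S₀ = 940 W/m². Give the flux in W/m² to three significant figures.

cos θ_z = sin φ sin δ + cos φ cos δ cos h = -0.048294 + 0.360194 = 0.311900.
Flux = S₀ · cos θ_z = 940 × 0.311900 = 293.2 W/m².

293 W/m²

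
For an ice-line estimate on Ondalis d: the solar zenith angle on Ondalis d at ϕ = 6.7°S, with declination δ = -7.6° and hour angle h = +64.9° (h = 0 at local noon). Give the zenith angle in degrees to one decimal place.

cos θ_z = sin ϕ sin δ + cos ϕ cos δ cos h = 0.015430 + 0.417602 = 0.433032.
θ_z = arccos(0.433032) = 64.3°.

θ_z = 64.3°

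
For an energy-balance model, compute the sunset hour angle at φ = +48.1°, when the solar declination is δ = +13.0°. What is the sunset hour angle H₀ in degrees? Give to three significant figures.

cos H₀ = −tan φ · tan δ = −tan(+48.1°) × tan(+13.000°) = -0.2573, so H₀ = 1.8310 rad = 104.91°.

H₀ = 105°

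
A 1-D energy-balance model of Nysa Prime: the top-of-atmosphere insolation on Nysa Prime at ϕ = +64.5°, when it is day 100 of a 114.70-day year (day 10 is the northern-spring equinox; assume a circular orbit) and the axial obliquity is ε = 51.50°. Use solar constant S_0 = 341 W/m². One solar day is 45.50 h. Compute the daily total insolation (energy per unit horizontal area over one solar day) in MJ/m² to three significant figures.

Solar longitude: L_s = 360° × (100 − 10)/114.70 = 282.476°.
sin δ = sin 51.50° × sin 282.476° = -0.76413, so δ = -49.829°.
cos h₀ = −tan(+64.5°) tan(-49.829°) = 2.4835 ≥ 1 ⇒ polar night, h₀ = 0 and Q̄ = 0.
Daily total = Q̄ × 45.50 h × 3600 s/h = 0.00 MJ/m².

0.00 MJ/m²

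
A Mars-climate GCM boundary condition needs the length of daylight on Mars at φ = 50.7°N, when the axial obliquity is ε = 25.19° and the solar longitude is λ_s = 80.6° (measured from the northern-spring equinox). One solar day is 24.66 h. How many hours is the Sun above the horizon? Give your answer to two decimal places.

Solar declination: sin δ = sin ε · sin λ_s = sin 25.19° × sin 80.6° = 0.41991, so δ = +24.829°.
cos H₀ = −tan φ · tan δ = −tan(+50.7°) × tan(+24.829°) = -0.5653, so H₀ = 2.1716 rad = 124.42°.
Daylight = 2H₀/(2π) × 24.66 h = (2.1716/π) × 24.66 = 17.05 h.

17.05 h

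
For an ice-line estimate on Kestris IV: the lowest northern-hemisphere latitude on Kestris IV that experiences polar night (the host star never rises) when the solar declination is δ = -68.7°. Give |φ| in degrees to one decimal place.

Polar night requires cos H₀ = −tan φ tan δ ≥ 1, i.e. tan φ tan δ ≤ −1.
The boundary is |tan φ| · |tan δ| = 1, so |φ| = 90° − |δ| = 90° − 68.7° = 21.3° in the northern hemisphere.

|φ| = 21.3°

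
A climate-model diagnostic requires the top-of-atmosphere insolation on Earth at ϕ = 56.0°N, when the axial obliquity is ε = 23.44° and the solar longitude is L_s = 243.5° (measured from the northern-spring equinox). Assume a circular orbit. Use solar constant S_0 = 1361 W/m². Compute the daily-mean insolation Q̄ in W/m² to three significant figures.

Solar declination: sin δ = sin ε · sin L_s = sin 23.44° × sin 243.5° = -0.35599, so δ = -20.854°.
cos h₀ = −tan(+56.0°) tan(-20.854°) = 0.5648, h₀ = 0.9706 rad.
Bracket: h₀ sin ϕ sin δ + cos ϕ cos δ sin h₀ = 0.9706×0.82904×-0.35599 + 0.55919×0.93449×0.82524 = -0.286453 + 0.431235 = 0.144782.
Q̄ = (S_0/π) × [bracket] = (1361/π) × 0.144782 = 62.72 W/m².

Q̄ ≈ 62.7 W/m²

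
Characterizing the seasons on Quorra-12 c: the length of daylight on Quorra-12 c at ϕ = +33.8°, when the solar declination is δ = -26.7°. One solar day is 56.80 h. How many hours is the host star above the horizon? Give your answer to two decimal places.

22.19 h

cos h₀ = −tan ϕ · tan δ = −tan(+33.8°) × tan(-26.700°) = 0.3367, so h₀ = 1.2274 rad = 70.32°.
Daylight = 2h₀/(2π) × 56.80 h = (1.2274/π) × 56.80 = 22.19 h.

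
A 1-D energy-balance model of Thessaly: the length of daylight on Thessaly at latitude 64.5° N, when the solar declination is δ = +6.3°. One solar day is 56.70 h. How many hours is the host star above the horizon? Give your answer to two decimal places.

32.57 h

cos h₀ = −tan ϕ · tan δ = −tan(+64.5°) × tan(+6.300°) = -0.2315, so h₀ = 1.8044 rad = 103.38°.
Daylight = 2h₀/(2π) × 56.70 h = (1.8044/π) × 56.70 = 32.57 h.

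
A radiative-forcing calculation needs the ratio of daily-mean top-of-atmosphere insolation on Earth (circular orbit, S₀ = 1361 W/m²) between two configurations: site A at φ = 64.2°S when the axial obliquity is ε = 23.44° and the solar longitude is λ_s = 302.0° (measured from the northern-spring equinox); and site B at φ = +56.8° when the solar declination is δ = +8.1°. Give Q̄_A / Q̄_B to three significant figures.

Q̄_A / Q̄_B ≈ 1.36

— Configuration A (φ=-64.2°):
Solar declination: sin δ = sin ε · sin λ_s = sin 23.44° × sin 302.0° = -0.33734, so δ = -19.715°.
cos H₀ = −tan(-64.2°) tan(-19.715°) = -0.7413, H₀ = 2.4058 rad.
Bracket: H₀ sin φ sin δ + cos φ cos δ sin H₀ = 2.4058×-0.90032×-0.33734 + 0.43523×0.94138×0.67119 = 0.730675 + 0.274998 = 1.005673.
Q̄ = (S₀/π) × [bracket] = (1361/π) × 1.005673 = 435.68 W/m².
— Configuration B (φ=+56.8°):
cos H₀ = −tan(+56.8°) tan(+8.100°) = -0.2175, H₀ = 1.7900 rad.
Bracket: H₀ sin φ sin δ + cos φ cos δ sin H₀ = 1.7900×0.83676×0.14090 + 0.54756×0.99002×0.97606 = 0.211040 + 0.529118 = 0.740158.
Q̄ = (S₀/π) × [bracket] = (1361/π) × 0.740158 = 320.65 W/m².
Ratio Q̄_A / Q̄_B = 435.68 / 320.65 = 1.359.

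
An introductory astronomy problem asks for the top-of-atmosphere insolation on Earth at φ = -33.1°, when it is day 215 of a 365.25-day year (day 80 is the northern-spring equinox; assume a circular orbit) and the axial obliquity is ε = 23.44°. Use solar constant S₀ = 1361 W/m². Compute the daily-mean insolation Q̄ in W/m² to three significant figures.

Q̄ ≈ 246 W/m²

Solar longitude: λ_s = 360° × (215 − 80)/365.25 = 133.060°.
sin δ = sin 23.44° × sin 133.060° = 0.29064, so δ = +16.896°.
cos H₀ = −tan(-33.1°) tan(+16.896°) = 0.1980, H₀ = 1.3715 rad.
Bracket: H₀ sin φ sin δ + cos φ cos δ sin H₀ = 1.3715×-0.54610×0.29064 + 0.83772×0.95683×0.98020 = -0.217682 + 0.785685 = 0.568003.
Q̄ = (S₀/π) × [bracket] = (1361/π) × 0.568003 = 246.1 W/m².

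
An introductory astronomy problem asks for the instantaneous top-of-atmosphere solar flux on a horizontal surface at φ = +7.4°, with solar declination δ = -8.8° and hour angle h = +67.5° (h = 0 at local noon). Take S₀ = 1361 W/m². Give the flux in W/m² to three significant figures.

484 W/m²

cos θ_z = sin φ sin δ + cos φ cos δ cos h = -0.019704 + 0.375029 = 0.355325.
Flux = S₀ · cos θ_z = 1361 × 0.355325 = 483.6 W/m².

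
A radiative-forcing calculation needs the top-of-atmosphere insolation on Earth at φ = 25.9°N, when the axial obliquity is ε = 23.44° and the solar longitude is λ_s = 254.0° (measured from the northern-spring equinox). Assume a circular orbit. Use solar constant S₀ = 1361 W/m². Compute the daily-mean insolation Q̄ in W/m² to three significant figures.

Solar declination: sin δ = sin ε · sin λ_s = sin 23.44° × sin 254.0° = -0.38238, so δ = -22.481°.
cos H₀ = −tan(+25.9°) tan(-22.481°) = 0.2009, H₀ = 1.3685 rad.
Bracket: H₀ sin φ sin δ + cos φ cos δ sin H₀ = 1.3685×0.43680×-0.38238 + 0.89956×0.92401×0.97960 = -0.228572 + 0.814246 = 0.585674.
Q̄ = (S₀/π) × [bracket] = (1361/π) × 0.585674 = 253.7 W/m².

Q̄ ≈ 254 W/m²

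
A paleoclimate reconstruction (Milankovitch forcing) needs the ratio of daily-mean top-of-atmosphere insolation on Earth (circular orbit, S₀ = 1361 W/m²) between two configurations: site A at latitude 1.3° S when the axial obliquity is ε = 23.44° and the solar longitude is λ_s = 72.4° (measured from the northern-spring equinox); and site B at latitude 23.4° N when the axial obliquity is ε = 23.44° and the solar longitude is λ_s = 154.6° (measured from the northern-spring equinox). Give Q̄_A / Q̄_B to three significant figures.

— Configuration A (φ=-1.3°):
Solar declination: sin δ = sin ε · sin λ_s = sin 23.44° × sin 72.4° = 0.37917, so δ = +22.282°.
cos H₀ = −tan(-1.3°) tan(+22.282°) = 0.0093, H₀ = 1.5615 rad.
Bracket: H₀ sin φ sin δ + cos φ cos δ sin H₀ = 1.5615×-0.02269×0.37917 + 0.99974×0.92533×0.99996 = -0.013434 + 0.925052 = 0.911618.
Q̄ = (S₀/π) × [bracket] = (1361/π) × 0.911618 = 394.93 W/m².
— Configuration B (φ=+23.4°):
Solar declination: sin δ = sin ε · sin λ_s = sin 23.44° × sin 154.6° = 0.17063, so δ = +9.824°.
cos H₀ = −tan(+23.4°) tan(+9.824°) = -0.0749, H₀ = 1.6458 rad.
Bracket: H₀ sin φ sin δ + cos φ cos δ sin H₀ = 1.6458×0.39715×0.17063 + 0.91775×0.98534×0.99719 = 0.111529 + 0.901755 = 1.013284.
Q̄ = (S₀/π) × [bracket] = (1361/π) × 1.013284 = 438.97 W/m².
Ratio Q̄_A / Q̄_B = 394.93 / 438.97 = 0.8997.

Q̄_A / Q̄_B ≈ 0.900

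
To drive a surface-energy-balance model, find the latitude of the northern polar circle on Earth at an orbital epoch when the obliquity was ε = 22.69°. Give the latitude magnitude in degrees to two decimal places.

67.31°

The polar circle is the lowest latitude that experiences at least one full rotation of continuous daylight at the northern-summer solstice; it lies at |φ| = 90° − ε = 90° − 22.69° = 67.31°.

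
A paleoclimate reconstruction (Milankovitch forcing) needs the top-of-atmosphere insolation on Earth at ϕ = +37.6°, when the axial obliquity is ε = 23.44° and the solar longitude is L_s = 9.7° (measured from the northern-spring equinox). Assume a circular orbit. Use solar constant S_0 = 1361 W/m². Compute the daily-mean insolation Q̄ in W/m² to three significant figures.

Solar declination: sin δ = sin ε · sin L_s = sin 23.44° × sin 9.7° = 0.06702, so δ = +3.843°.
cos h₀ = −tan(+37.6°) tan(+3.843°) = -0.0517, h₀ = 1.6226 rad.
Bracket: h₀ sin ϕ sin δ + cos ϕ cos δ sin h₀ = 1.6226×0.61015×0.06702 + 0.79229×0.99775×0.99866 = 0.066352 + 0.789448 = 0.855800.
Q̄ = (S_0/π) × [bracket] = (1361/π) × 0.855800 = 370.7 W/m².

Q̄ ≈ 371 W/m²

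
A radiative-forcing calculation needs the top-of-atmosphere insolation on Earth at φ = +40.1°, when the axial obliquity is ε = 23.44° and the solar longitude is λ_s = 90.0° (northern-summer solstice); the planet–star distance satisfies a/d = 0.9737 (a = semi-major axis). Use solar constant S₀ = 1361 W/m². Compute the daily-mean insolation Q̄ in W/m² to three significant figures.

Solar declination: sin δ = sin ε · sin λ_s = sin 23.44° × sin 90.0° = 0.39779, so δ = +23.440°.
cos H₀ = −tan(+40.1°) tan(+23.440°) = -0.3651, H₀ = 1.9445 rad.
Bracket: H₀ sin φ sin δ + cos φ cos δ sin H₀ = 1.9445×0.64412×0.39779 + 0.76492×0.91748×0.93097 = 0.498229 + 0.653354 = 1.151583.
Inverse-square distance factor (a/d)² = 0.9737² = 0.948092.
Q̄ = (S₀/π) × 0.948092 × [bracket] = (1361/π) × 0.948092 × 1.151583 = 473.0 W/m².

Q̄ ≈ 473 W/m²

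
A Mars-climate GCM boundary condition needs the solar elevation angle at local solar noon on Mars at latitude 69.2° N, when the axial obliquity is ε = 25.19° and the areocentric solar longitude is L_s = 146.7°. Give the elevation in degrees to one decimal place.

34.3°

sin δ = sin 25.19° × sin 146.7° = 0.23368, so δ = +13.514°.
At local noon the hour angle is zero, so the zenith angle equals |ϕ − δ| = |+69.2° − (+13.514°)| = 55.686°.
Elevation = 90° − 55.686° = 34.3°.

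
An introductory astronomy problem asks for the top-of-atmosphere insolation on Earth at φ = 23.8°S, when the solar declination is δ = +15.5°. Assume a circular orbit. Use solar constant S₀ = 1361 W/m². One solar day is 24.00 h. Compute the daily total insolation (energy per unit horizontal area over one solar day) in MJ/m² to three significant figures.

cos H₀ = −tan(-23.8°) tan(+15.500°) = 0.1223, H₀ = 1.4482 rad.
Bracket: H₀ sin φ sin δ + cos φ cos δ sin H₀ = 1.4482×-0.40355×0.26724 + 0.91496×0.96363×0.99249 = -0.156181 + 0.875061 = 0.718880.
Q̄ = (S₀/π) × [bracket] = (1361/π) × 0.718880 = 311.43 W/m².
Daily total = Q̄ × 24.00 h × 3600 s/h = 311.43 × 24.00 × 3600 / 10⁶ = 26.91 MJ/m².

26.9 MJ/m²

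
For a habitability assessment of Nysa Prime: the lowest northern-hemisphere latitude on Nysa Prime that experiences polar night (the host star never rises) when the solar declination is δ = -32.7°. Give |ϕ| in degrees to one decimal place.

Polar night requires cos h₀ = −tan ϕ tan δ ≥ 1, i.e. tan ϕ tan δ ≤ −1.
The boundary is |tan ϕ| · |tan δ| = 1, so |ϕ| = 90° − |δ| = 90° − 32.7° = 57.3° in the northern hemisphere.

|ϕ| = 57.3°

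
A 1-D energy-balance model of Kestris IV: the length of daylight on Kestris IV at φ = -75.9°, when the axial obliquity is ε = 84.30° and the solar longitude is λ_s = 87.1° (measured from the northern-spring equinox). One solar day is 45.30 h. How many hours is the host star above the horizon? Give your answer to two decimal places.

Solar declination: sin δ = sin ε · sin λ_s = sin 84.30° × sin 87.1° = 0.99378, so δ = +83.607°.
cos H₀ = −tan φ · tan δ = 35.5313 ≥ 1, so the host star never rises (polar night) and H₀ = 0.
Daylight = 2H₀/(2π) × 45.30 h = (0.0000/π) × 45.30 = 0.00 h.

0.00 h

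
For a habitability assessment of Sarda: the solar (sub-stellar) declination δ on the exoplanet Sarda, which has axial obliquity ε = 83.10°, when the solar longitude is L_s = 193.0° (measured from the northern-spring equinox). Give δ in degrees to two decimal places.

sin δ = sin ε · sin L_s = sin 83.10° × sin 193.0° = -0.223322.
δ = arcsin(-0.223322) = -12.90°.

δ = -12.90°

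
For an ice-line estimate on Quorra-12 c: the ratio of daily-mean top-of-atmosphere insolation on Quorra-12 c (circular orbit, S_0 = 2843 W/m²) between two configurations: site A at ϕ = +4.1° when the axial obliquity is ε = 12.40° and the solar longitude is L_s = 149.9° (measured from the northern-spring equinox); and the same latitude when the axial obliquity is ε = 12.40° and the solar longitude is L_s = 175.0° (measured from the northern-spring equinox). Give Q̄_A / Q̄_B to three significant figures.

Q̄_A / Q̄_B ≈ 1.00

— Configuration A (ϕ=+4.1°):
Solar declination: sin δ = sin ε · sin L_s = sin 12.40° × sin 149.9° = 0.10769, so δ = +6.182°.
cos h₀ = −tan(+4.1°) tan(+6.182°) = -0.0078, h₀ = 1.5786 rad.
Bracket: h₀ sin ϕ sin δ + cos ϕ cos δ sin h₀ = 1.5786×0.07150×0.10769 + 0.99744×0.99418×0.99997 = 0.012155 + 0.991605 = 1.003760.
Q̄ = (S_0/π) × [bracket] = (2843/π) × 1.003760 = 908.36 W/m².
— Configuration B (ϕ=+4.1°):
Solar declination: sin δ = sin ε · sin L_s = sin 12.40° × sin 175.0° = 0.01872, so δ = +1.072°.
cos h₀ = −tan(+4.1°) tan(+1.072°) = -0.0013, h₀ = 1.5721 rad.
Bracket: h₀ sin ϕ sin δ + cos ϕ cos δ sin h₀ = 1.5721×0.07150×0.01872 + 0.99744×0.99982×1.00000 = 0.002104 + 0.997260 = 0.999364.
Q̄ = (S_0/π) × [bracket] = (2843/π) × 0.999364 = 904.38 W/m².
Ratio Q̄_A / Q̄_B = 908.36 / 904.38 = 1.004.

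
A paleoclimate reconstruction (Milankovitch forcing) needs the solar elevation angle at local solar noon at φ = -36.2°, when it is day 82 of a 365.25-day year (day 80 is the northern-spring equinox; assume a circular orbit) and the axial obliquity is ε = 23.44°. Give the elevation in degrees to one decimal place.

53.0°

Solar longitude: λ_s = 360° × (82 − 80)/365.25 = 1.971°.
sin δ = sin 23.44° × sin 1.971° = 0.01368, so δ = +0.784°.
At local noon the hour angle is zero, so the zenith angle equals |φ − δ| = |-36.2° − (+0.784°)| = 36.984°.
Elevation = 90° − 36.984° = 53.0°.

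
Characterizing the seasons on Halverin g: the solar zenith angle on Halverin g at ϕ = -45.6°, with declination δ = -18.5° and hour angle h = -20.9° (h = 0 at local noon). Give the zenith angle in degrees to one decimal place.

cos θ_z = sin ϕ sin δ + cos ϕ cos δ cos h = 0.226706 + 0.619851 = 0.846557.
θ_z = arccos(0.846557) = 32.2°.

θ_z = 32.2°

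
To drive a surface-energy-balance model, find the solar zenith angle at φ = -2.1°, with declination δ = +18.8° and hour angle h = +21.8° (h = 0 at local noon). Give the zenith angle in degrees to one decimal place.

cos θ_z = sin φ sin δ + cos φ cos δ cos h = -0.011809 + 0.878360 = 0.866551.
θ_z = arccos(0.866551) = 29.9°.

θ_z = 29.9°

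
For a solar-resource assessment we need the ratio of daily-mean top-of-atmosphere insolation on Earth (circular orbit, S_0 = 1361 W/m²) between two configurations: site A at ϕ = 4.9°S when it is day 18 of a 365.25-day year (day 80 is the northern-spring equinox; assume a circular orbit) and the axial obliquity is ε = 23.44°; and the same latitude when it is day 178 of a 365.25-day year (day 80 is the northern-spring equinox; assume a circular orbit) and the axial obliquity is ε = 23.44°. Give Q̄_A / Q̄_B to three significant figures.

— Configuration A (ϕ=-4.9°):
Solar longitude: L_s = 360° × (18 − 80)/365.25 = -61.109°, i.e. -61.109° + 360° = 298.891°.
sin δ = sin 23.44° × sin 298.891° = -0.34828, so δ = -20.382°.
cos h₀ = −tan(-4.9°) tan(-20.382°) = -0.0319, h₀ = 1.6027 rad.
Bracket: h₀ sin ϕ sin δ + cos ϕ cos δ sin h₀ = 1.6027×-0.08542×-0.34828 + 0.99635×0.93739×0.99949 = 0.047680 + 0.933492 = 0.981172.
Q̄ = (S_0/π) × [bracket] = (1361/π) × 0.981172 = 425.06 W/m².
— Configuration B (ϕ=-4.9°):
Solar longitude: L_s = 360° × (178 − 80)/365.25 = 96.591°.
sin δ = sin 23.44° × sin 96.591° = 0.39516, so δ = +23.276°.
cos h₀ = −tan(-4.9°) tan(+23.276°) = 0.0369, h₀ = 1.5339 rad.
Bracket: h₀ sin ϕ sin δ + cos ϕ cos δ sin h₀ = 1.5339×-0.08542×0.39516 + 0.99635×0.91861×0.99932 = -0.051776 + 0.914635 = 0.862859.
Q̄ = (S_0/π) × [bracket] = (1361/π) × 0.862859 = 373.81 W/m².
Ratio Q̄_A / Q̄_B = 425.06 / 373.81 = 1.137.

Q̄_A / Q̄_B ≈ 1.14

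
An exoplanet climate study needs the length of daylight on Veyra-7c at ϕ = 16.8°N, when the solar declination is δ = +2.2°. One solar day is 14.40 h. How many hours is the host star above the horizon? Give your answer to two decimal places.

7.25 h

cos h₀ = −tan ϕ · tan δ = −tan(+16.8°) × tan(+2.200°) = -0.0116, so h₀ = 1.5824 rad = 90.66°.
Daylight = 2h₀/(2π) × 14.40 h = (1.5824/π) × 14.40 = 7.25 h.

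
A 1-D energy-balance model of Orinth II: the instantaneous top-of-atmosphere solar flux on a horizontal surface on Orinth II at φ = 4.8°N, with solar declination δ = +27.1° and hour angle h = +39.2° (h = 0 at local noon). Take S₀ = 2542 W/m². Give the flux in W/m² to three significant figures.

cos θ_z = sin φ sin δ + cos φ cos δ cos h = 0.038119 + 0.687446 = 0.725565.
Flux = S₀ · cos θ_z = 2542 × 0.725565 = 1844 W/m².

1.84e+03 W/m²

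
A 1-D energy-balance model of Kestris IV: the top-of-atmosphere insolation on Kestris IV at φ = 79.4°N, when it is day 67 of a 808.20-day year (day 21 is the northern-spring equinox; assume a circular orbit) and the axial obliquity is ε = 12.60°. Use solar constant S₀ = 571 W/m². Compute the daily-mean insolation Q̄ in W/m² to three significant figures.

Q̄ ≈ 57.6 W/m²

Solar longitude: λ_s = 360° × (67 − 21)/808.20 = 20.490°.
sin δ = sin 12.60° × sin 20.490° = 0.07636, so δ = +4.379°.
cos H₀ = −tan(+79.4°) tan(+4.379°) = -0.4092, H₀ = 1.9924 rad.
Bracket: H₀ sin φ sin δ + cos φ cos δ sin H₀ = 1.9924×0.98294×0.07636 + 0.18395×0.99708×0.91244 = 0.149544 + 0.167353 = 0.316897.
Q̄ = (S₀/π) × [bracket] = (571/π) × 0.316897 = 57.60 W/m².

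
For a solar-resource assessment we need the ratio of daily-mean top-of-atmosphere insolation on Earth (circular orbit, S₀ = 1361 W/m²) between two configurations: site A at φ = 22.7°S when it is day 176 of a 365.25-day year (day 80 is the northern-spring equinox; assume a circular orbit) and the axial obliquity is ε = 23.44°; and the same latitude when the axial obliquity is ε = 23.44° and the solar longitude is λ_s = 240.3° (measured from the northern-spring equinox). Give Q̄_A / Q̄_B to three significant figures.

— Configuration A (φ=-22.7°):
Solar longitude: λ_s = 360° × (176 − 80)/365.25 = 94.620°.
sin δ = sin 23.44° × sin 94.620° = 0.39650, so δ = +23.359°.
cos H₀ = −tan(-22.7°) tan(+23.359°) = 0.1807, H₀ = 1.3891 rad.
Bracket: H₀ sin φ sin δ + cos φ cos δ sin H₀ = 1.3891×-0.38591×0.39650 + 0.92254×0.91804×0.98354 = -0.212551 + 0.832988 = 0.620437.
Q̄ = (S₀/π) × [bracket] = (1361/π) × 0.620437 = 268.79 W/m².
— Configuration B (φ=-22.7°):
Solar declination: sin δ = sin ε · sin λ_s = sin 23.44° × sin 240.3° = -0.34553, so δ = -20.214°.
cos H₀ = −tan(-22.7°) tan(-20.214°) = -0.1540, H₀ = 1.7254 rad.
Bracket: H₀ sin φ sin δ + cos φ cos δ sin H₀ = 1.7254×-0.38591×-0.34553 + 0.92254×0.93841×0.98807 = 0.230071 + 0.855393 = 1.085464.
Q̄ = (S₀/π) × [bracket] = (1361/π) × 1.085464 = 470.24 W/m².
Ratio Q̄_A / Q̄_B = 268.79 / 470.24 = 0.5716.

Q̄_A / Q̄_B ≈ 0.572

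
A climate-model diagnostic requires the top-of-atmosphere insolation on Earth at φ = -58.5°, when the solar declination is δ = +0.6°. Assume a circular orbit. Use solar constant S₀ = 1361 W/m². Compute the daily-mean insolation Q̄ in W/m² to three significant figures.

cos H₀ = −tan(-58.5°) tan(+0.600°) = 0.0171, H₀ = 1.5537 rad.
Bracket: H₀ sin φ sin δ + cos φ cos δ sin H₀ = 1.5537×-0.85264×0.01047 + 0.52250×0.99995×0.99985 = -0.013870 + 0.522396 = 0.508526.
Q̄ = (S₀/π) × [bracket] = (1361/π) × 0.508526 = 220.3 W/m².

Q̄ ≈ 220 W/m²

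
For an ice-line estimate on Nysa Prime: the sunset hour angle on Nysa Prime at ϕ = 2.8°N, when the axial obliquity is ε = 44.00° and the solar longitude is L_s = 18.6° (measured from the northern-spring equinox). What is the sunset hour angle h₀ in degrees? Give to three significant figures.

Solar declination: sin δ = sin ε · sin L_s = sin 44.00° × sin 18.6° = 0.22157, so δ = +12.801°.
cos h₀ = −tan ϕ · tan δ = −tan(+2.8°) × tan(+12.801°) = -0.0111, so h₀ = 1.5819 rad = 90.64°.

h₀ = 90.6°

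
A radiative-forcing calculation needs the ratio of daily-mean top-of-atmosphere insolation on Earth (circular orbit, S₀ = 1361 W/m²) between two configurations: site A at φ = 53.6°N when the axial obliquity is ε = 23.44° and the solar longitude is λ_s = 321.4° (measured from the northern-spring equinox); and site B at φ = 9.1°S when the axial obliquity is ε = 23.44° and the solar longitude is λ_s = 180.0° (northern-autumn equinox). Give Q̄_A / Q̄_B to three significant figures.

Q̄_A / Q̄_B ≈ 0.300

— Configuration A (φ=+53.6°):
Solar declination: sin δ = sin ε · sin λ_s = sin 23.44° × sin 321.4° = -0.24817, so δ = -14.369°.
cos H₀ = −tan(+53.6°) tan(-14.369°) = 0.3475, H₀ = 1.2159 rad.
Bracket: H₀ sin φ sin δ + cos φ cos δ sin H₀ = 1.2159×0.80489×-0.24817 + 0.59342×0.96872×0.93769 = -0.242875 + 0.539038 = 0.296163.
Q̄ = (S₀/π) × [bracket] = (1361/π) × 0.296163 = 128.30 W/m².
— Configuration B (φ=-9.1°):
Solar declination: sin δ = sin ε · sin λ_s = sin 23.44° × sin 180.0° = 0.00000, so δ = +0.000°.
cos H₀ = −tan(-9.1°) tan(+0.000°) = 0.0000, H₀ = 1.5708 rad.
Bracket: H₀ sin φ sin δ + cos φ cos δ sin H₀ = 1.5708×-0.15816×0.00000 + 0.98741×1.00000×1.00000 = -0.000000 + 0.987410 = 0.987410.
Q̄ = (S₀/π) × [bracket] = (1361/π) × 0.987410 = 427.77 W/m².
Ratio Q̄_A / Q̄_B = 128.30 / 427.77 = 0.2999.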